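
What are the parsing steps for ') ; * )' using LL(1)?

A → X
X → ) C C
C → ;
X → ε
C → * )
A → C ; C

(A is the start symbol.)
Stack is shown with the top on the left.

Stack    Input      Action
--------------------------
A $      ) ; * ) $  output A → X
X $      ) ; * ) $  output X → ) C C
) C C $  ) ; * ) $  match ')'
C C $    ; * ) $    output C → ;
; C $    ; * ) $    match ';'
C $      * ) $      output C → * )
* ) $    * ) $      match '*'
) $      ) $        match ')'
$        $          accept

The string is accepted.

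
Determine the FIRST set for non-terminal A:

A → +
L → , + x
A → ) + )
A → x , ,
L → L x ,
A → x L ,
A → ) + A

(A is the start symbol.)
{ ')', '+', 'x' }

To compute FIRST(A), examine every production with A on the left-hand side, reading each right-hand side left to right until a non-nullable symbol is reached.

From A → +:
  - '+' is a terminal: add '+' and stop
From A → ) + ):
  - ')' is a terminal: add ')' and stop
From A → x , ,:
  - x is a terminal: add 'x' and stop
From A → x L ,:
  - x is a terminal: add 'x' and stop
From A → ) + A:
  - ')' is a terminal: add ')' and stop

Collecting: FIRST(A) = { ')', '+', 'x' }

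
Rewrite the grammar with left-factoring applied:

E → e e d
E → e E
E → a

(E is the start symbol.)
Left-factoring transforms A → αβ₁ | αβ₂ into A → αA' and A' → β₁ | β₂
(α is the longest common prefix among the alternatives). Repeat until
no nonterminal has two alternatives with a common prefix.

Round 1: E has alternatives sharing prefix 'e'. Introduce E': E → e E'
  Add: E' → e d
  Add: E' → E

No remaining common prefixes — done.

Resulting grammar:
E → e E'
E' → e d
E' → E
E → a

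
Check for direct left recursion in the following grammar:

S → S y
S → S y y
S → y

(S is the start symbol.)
Direct left recursion occurs when N → N α for some non-terminal N (the right-hand side begins with the left-hand side itself).

S → S y: LEFT RECURSIVE (starts with S)
S → S y y: LEFT RECURSIVE (starts with S)
S → y: starts with y

The grammar has direct left recursion on: S.

Answer: Yes, S is left-recursive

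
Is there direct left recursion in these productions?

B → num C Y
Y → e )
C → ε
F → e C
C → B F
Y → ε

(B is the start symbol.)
Direct left recursion occurs when N → N α for some non-terminal N (the right-hand side begins with the left-hand side itself).

B → num C Y: starts with num
Y → e ): starts with e
C → ε: starts with ε
F → e C: starts with e
C → B F: starts with B
Y → ε: starts with ε

No direct left recursion found.

Answer: No direct left recursion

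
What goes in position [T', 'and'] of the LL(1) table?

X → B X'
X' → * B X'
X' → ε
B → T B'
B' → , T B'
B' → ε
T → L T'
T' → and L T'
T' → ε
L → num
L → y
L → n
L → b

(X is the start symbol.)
T' → and L T'

To find M[T', 'and'], we find productions for T' where 'and' is in the predict set (PREDICT(N → α) = (FIRST(α) \ {ε}) ∪ (FOLLOW(N) if α ⇒* ε)).

Relevant sets:
  FOLLOW(T') = { $, '*', ',' }

T' → and L T': PREDICT = { 'and' }
  'and' is in predict set, so this production goes in M[T', 'and']
T' → ε: PREDICT = { $, '*', ',' }

M[T', 'and'] = T' → and L T'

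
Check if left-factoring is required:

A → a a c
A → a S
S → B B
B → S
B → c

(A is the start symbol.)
Left-factoring is needed when two productions for the same non-terminal
share a common prefix on the right-hand side.

Productions for A:
  A → a a c
  A → a S
Productions for B:
  B → S
  B → c

Found common prefix 'a' in productions for A

Answer: Yes, A has productions with common prefix 'a'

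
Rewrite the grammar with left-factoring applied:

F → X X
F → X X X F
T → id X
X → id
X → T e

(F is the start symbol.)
Left-factoring transforms A → αβ₁ | αβ₂ into A → αA' and A' → β₁ | β₂
(α is the longest common prefix among the alternatives). Repeat until
no nonterminal has two alternatives with a common prefix.

Round 1: F has alternatives sharing prefix 'X X'. Introduce F': F → X X F'
  Add: F' → ε
  Add: F' → X F

No remaining common prefixes — done.

Resulting grammar:
F → X X F'
F' → ε
F' → X F
T → id X
X → id
X → T e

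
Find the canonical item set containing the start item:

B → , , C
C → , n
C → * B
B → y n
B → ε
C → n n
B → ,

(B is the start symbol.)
First, augment the grammar with B' → B
I₀ = CLOSURE({ [B' → . B] }):
  [B' → . B] has the dot before B: add [B → . , , C], [B → . y n], [B → .], [B → . ,]
No further items can be added.

I₀ = { [B → . , , C], [B → . ,], [B → . y n], [B → .], [B' → . B] }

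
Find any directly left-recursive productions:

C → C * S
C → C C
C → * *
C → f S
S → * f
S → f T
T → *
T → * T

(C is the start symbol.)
Direct left recursion occurs when N → N α for some non-terminal N (the right-hand side begins with the left-hand side itself).

C → C * S: LEFT RECURSIVE (starts with C)
C → C C: LEFT RECURSIVE (starts with C)
C → * *: starts with '*'
C → f S: starts with f
S → * f: starts with '*'
S → f T: starts with f
T → *: starts with '*'
T → * T: starts with '*'

The grammar has direct left recursion on: C.

Answer: Yes, C is left-recursive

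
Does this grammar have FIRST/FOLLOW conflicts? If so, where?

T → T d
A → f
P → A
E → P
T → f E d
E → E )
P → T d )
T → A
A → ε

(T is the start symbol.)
Yes. T → T d with FOLLOW(T) on { 'd' }; P → T d ')' with FOLLOW(P) on { 'd' }; E → E ')' with FOLLOW(E) on { ')', 'd' }

Nullable non-terminals: A, E, P, T.
FIRST sets used below: FIRST(P) = { 'd', 'f', ε }, FIRST(E) = { ')', 'd', 'f', ε }, FIRST(A) = { 'f', ε }, FIRST(T) = { 'd', 'f', ε }

A: nullable alternative(s) A → ε; FOLLOW(A) = { $, ')', 'd' }
  A → f: FIRST \ {ε} = { 'f' } — disjoint from FOLLOW(A)
  A → ε: FIRST \ {ε} = { } — this is the only nullable alternative, skip

E: nullable alternative(s) E → P; FOLLOW(E) = { ')', 'd' }
  E → P: FIRST \ {ε} = { 'd', 'f' } — this is the only nullable alternative, skip
  E → E ): FIRST \ {ε} = { ')', 'd', 'f' } — overlaps FOLLOW(E) on { ')', 'd' }: CONFLICT

P: nullable alternative(s) P → A; FOLLOW(P) = { ')', 'd' }
  P → A: FIRST \ {ε} = { 'f' } — this is the only nullable alternative, skip
  P → T d ): FIRST \ {ε} = { 'd', 'f' } — overlaps FOLLOW(P) on { 'd' }: CONFLICT

T: nullable alternative(s) T → A; FOLLOW(T) = { $, 'd' }
  T → T d: FIRST \ {ε} = { 'd', 'f' } — overlaps FOLLOW(T) on { 'd' }: CONFLICT
  T → f E d: FIRST \ {ε} = { 'f' } — disjoint from FOLLOW(T)
  T → A: FIRST \ {ε} = { 'f' } — this is the only nullable alternative, skip

So the grammar has 3 FIRST/FOLLOW conflicts (marked CONFLICT above).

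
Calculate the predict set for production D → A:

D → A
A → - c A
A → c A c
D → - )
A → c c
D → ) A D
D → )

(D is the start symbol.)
PREDICT(D → A) = (FIRST(RHS) \ {ε}) ∪ (FOLLOW(D) if ε ∈ FIRST(RHS), i.e. RHS ⇒* ε)
FIRST(A) = { '-', 'c' }
FIRST(A) = { '-', 'c' }
ε ∉ FIRST(A), so FOLLOW(D) is not added.
PREDICT(D → A) = { '-', 'c' }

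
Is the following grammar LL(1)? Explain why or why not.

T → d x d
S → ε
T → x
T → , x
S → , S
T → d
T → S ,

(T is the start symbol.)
Relevant sets:
  FIRST(S) = { ',', ε }
  FOLLOW(S) = { ',' }

For T:
  PREDICT(T → d x d) = { 'd' }
  PREDICT(T → x) = { 'x' }
  PREDICT(T → ',' x) = { ',' }
  PREDICT(T → d) = { 'd' }
  PREDICT(T → S ',') = { ',' }
For S:
  PREDICT(S → ε) = { ',' }
  PREDICT(S → ',' S) = { ',' }

Conflict found: Predict set conflict for T: { 'd' }
The grammar is NOT LL(1).

Answer: No. Predict set conflict for T: { 'd' }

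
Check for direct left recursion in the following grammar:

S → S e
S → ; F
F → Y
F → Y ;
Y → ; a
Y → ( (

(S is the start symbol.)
S → S e: LEFT RECURSIVE (starts with S)
S → ; F: starts with ';'
F → Y: starts with Y
F → Y ;: starts with Y
Y → ; a: starts with ';'
Y → ( (: starts with '('

The grammar has direct left recursion on: S.

Answer: Yes, S is left-recursive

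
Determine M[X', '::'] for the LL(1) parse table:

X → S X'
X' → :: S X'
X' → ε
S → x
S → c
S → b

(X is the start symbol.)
X' → :: S X'

To find M[X', '::'], we find productions for X' where '::' is in the predict set (PREDICT(N → α) = (FIRST(α) \ {ε}) ∪ (FOLLOW(N) if α ⇒* ε)).

Relevant sets:
  FOLLOW(X') = { $ }

X' → :: S X': PREDICT = { '::' }
  '::' is in predict set, so this production goes in M[X', '::']
X' → ε: PREDICT = { $ }

M[X', '::'] = X' → :: S X'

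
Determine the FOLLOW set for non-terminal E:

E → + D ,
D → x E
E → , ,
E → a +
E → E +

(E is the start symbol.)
E is the start symbol, so $ ∈ FOLLOW(E).
In D → x E: E is at the end, add FOLLOW(D)
In E → E +: E is followed by '+', add FIRST('+') \ {ε} = { '+' }

The FOLLOW sets referred to above (computed the same way, to a fixed point):
  FOLLOW(D) = { ',' }

Taking the union: FOLLOW(E) = { $, '+', ',' }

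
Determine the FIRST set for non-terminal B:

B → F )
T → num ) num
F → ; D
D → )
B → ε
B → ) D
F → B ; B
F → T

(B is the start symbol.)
{ ')', ';', 'num', ε }

To compute FIRST(B), examine every production with B on the left-hand side, reading each right-hand side left to right until a non-nullable symbol is reached.

FIRST sets of the other non-terminals involved (by the same procedure, iterated to a fixed point):
  FIRST(F) = { ')', ';', 'num' }

From B → F ):
  - F is a non-terminal: add FIRST(F) \ {ε} = { ')', ';', 'num' }
    F is not nullable, so stop
From B → ε:
  - ε-production, so ε ∈ FIRST(B)
From B → ) D:
  - ')' is a terminal: add ')' and stop

Collecting: FIRST(B) = { ')', ';', 'num', ε }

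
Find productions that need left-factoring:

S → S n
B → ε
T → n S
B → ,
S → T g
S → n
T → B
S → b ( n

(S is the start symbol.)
No, left-factoring is not needed

Left-factoring is needed when two productions for the same non-terminal
share a common prefix on the right-hand side.

Productions for S:
  S → S n
  S → T g
  S → n
  S → b ( n
Productions for B:
  B → ε
  B → ,
Productions for T:
  T → n S
  T → B

No common prefixes found.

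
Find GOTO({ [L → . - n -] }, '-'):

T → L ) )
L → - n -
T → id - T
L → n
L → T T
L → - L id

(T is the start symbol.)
GOTO(I, '-') = CLOSURE({ [A → αX.β] : [A → α.Xβ] ∈ I, X = '-' })

Items with dot before '-', with the dot advanced:
  [L → . - n -] → [L → - . n -]
Closure adds nothing (no advanced item has the dot before a non-terminal).

GOTO = { [L → - . n -] }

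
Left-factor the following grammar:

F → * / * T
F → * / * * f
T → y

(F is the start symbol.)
Left-factoring transforms A → αβ₁ | αβ₂ into A → αA' and A' → β₁ | β₂
(α is the longest common prefix among the alternatives). Repeat until
no nonterminal has two alternatives with a common prefix.

Round 1: F has alternatives sharing prefix '* / *'. Introduce F': F → * / * F'
  Add: F' → T
  Add: F' → * f

No remaining common prefixes — done.

Resulting grammar:
F → * / * F'
F' → T
F' → * f
T → y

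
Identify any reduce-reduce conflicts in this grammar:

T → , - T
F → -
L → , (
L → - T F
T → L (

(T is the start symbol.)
Augment with T' → T and build the canonical LR(0) collection (I0 = CLOSURE({[T' → . T]}), then GOTO on every symbol after a dot until no new states appear). It has 12 states:
  I0: { [L → . , (], [L → . - T F], [T → . , - T], [T → . L (], [T' → . T] }  — shift
  I1: { [L → , . (], [T → , . - T] }  — shift
  I2: { [L → - . T F], [L → . , (], [L → . - T F], [T → . , - T], [T → . L (] }  — shift
  I3: { [T → L . (] }  — shift
  I4: { [T' → T .] }  — accept
  I5: { [T → L ( .] }  — reduce
  I6: { [F → . -], [L → - T . F] }  — shift
  I7: { [F → - .] }  — reduce
  I8: { [L → - T F .] }  — reduce
  I9: { [L → , ( .] }  — reduce
  I10: { [L → . , (], [L → . - T F], [T → , - . T], [T → . , - T], [T → . L (] }  — shift
  I11: { [T → , - T .] }  — reduce

No state contains more than one complete item.

Answer: No reduce-reduce conflicts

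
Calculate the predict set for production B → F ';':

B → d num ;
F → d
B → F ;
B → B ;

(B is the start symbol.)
{ 'd' }

PREDICT(B → F ';') = (FIRST(RHS) \ {ε}) ∪ (FOLLOW(B) if ε ∈ FIRST(RHS), i.e. RHS ⇒* ε)
FIRST(F) = { 'd' }
FIRST(F ';') = { 'd' }
ε ∉ FIRST(F ';'), so FOLLOW(B) is not added.
PREDICT(B → F ';') = { 'd' }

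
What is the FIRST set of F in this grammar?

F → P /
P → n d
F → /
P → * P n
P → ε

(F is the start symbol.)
{ '*', '/', 'n' }

To compute FIRST(F), examine every production with F on the left-hand side, reading each right-hand side left to right until a non-nullable symbol is reached.

FIRST sets of the other non-terminals involved (by the same procedure, iterated to a fixed point):
  FIRST(P) = { '*', 'n', ε }

From F → P /:
  - P is a non-terminal: add FIRST(P) \ {ε} = { '*', 'n' }
    P is nullable, so continue to the next symbol
  - '/' is a terminal: add '/' and stop
From F → /:
  - '/' is a terminal: add '/' and stop

Collecting: FIRST(F) = { '*', '/', 'n' }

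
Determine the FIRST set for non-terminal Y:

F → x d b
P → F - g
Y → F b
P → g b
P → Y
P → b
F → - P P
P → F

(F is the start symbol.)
To compute FIRST(Y), examine every production with Y on the left-hand side, reading each right-hand side left to right until a non-nullable symbol is reached.

FIRST sets of the other non-terminals involved (by the same procedure, iterated to a fixed point):
  FIRST(F) = { '-', 'x' }

From Y → F b:
  - F is a non-terminal: add FIRST(F) \ {ε} = { '-', 'x' }
    F is not nullable, so stop

Collecting: FIRST(Y) = { '-', 'x' }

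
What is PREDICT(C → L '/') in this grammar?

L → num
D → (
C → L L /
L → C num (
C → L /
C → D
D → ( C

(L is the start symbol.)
PREDICT(C → L '/') = (FIRST(RHS) \ {ε}) ∪ (FOLLOW(C) if ε ∈ FIRST(RHS), i.e. RHS ⇒* ε)
FIRST(L) = { '(', 'num' }
FIRST(L '/') = { '(', 'num' }
ε ∉ FIRST(L '/'), so FOLLOW(C) is not added.
PREDICT(C → L '/') = { '(', 'num' }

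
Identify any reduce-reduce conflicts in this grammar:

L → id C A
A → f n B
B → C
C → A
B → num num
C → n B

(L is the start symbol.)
Augment with L' → L and build the canonical LR(0) collection (I0 = CLOSURE({[L' → . L]}), then GOTO on every symbol after a dot until no new states appear). It has 14 states:
  I0: { [L → . id C A], [L' → . L] }  — shift
  I1: { [L' → L .] }  — accept
  I2: { [A → . f n B], [C → . A], [C → . n B], [L → id . C A] }  — shift
  I3: { [C → A .] }  — reduce
  I4: { [A → . f n B], [L → id C . A] }  — shift
  I5: { [A → f . n B] }  — shift
  I6: { [A → . f n B], [B → . C], [B → . num num], [C → . A], [C → . n B], [C → n . B] }  — shift
  I7: { [C → n B .] }  — reduce
  I8: { [B → C .] }  — reduce
  I9: { [B → num . num] }  — shift
  I10: { [B → num num .] }  — reduce
  I11: { [A → . f n B], [A → f n . B], [B → . C], [B → . num num], [C → . A], [C → . n B] }  — shift
  I12: { [A → f n B .] }  — reduce
  I13: { [L → id C A .] }  — reduce

No state contains more than one complete item.

Answer: No reduce-reduce conflicts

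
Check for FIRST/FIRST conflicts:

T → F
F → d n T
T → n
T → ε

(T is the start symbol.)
No FIRST/FIRST conflicts.

A FIRST/FIRST conflict occurs when two productions N → α and N → β for the same non-terminal have FIRST(α) ∩ FIRST(β) ≠ ∅ (with ε ∈ FIRST of a nullable right-hand side, so two nullable alternatives also conflict).

FIRST sets of the non-terminals at (or reachable through a nullable prefix from) the front of some alternative:
  FIRST(F) = { 'd' }

Productions for T:
  T → F: FIRST = { 'd' }
  T → n: FIRST = { 'n' }
  T → ε: FIRST = { ε }
F has only one production, so no FIRST/FIRST conflict is possible there.

All alternatives of each non-terminal have pairwise disjoint FIRST sets.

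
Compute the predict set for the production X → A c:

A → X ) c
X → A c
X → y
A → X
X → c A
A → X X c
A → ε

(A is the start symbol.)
{ 'c', 'y' }

PREDICT(X → A c) = (FIRST(RHS) \ {ε}) ∪ (FOLLOW(X) if ε ∈ FIRST(RHS), i.e. RHS ⇒* ε)
FIRST(A) = { 'c', 'y', ε }
FIRST(A c) = { 'c', 'y' }
ε ∉ FIRST(A c), so FOLLOW(X) is not added.
PREDICT(X → A c) = { 'c', 'y' }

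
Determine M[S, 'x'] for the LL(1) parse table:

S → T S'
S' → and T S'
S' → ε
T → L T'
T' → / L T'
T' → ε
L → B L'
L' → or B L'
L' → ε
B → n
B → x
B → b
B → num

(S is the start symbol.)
S → T S'

To find M[S, 'x'], we find productions for S where 'x' is in the predict set (PREDICT(N → α) = (FIRST(α) \ {ε}) ∪ (FOLLOW(N) if α ⇒* ε)).

Relevant sets:
  FIRST(T) = { 'b', 'n', 'num', 'x' }

S → T S': PREDICT = { 'b', 'n', 'num', 'x' }
  'x' is in predict set, so this production goes in M[S, 'x']

M[S, 'x'] = S → T S'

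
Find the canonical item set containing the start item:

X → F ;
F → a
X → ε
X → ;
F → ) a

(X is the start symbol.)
First, augment the grammar with X' → X
I₀ = CLOSURE({ [X' → . X] }):
  [X' → . X] has the dot before X: add [X → . F ;], [X → .], [X → . ;]
  [X → . F ;] has the dot before F: add [F → . a], [F → . ) a]
No further items can be added.

I₀ = { [F → . ) a], [F → . a], [X → . ;], [X → . F ;], [X → .], [X' → . X] }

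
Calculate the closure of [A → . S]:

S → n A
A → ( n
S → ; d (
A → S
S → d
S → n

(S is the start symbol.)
Start with: [A → . S]
  [A → . S] has the dot before S: add [S → . n A], [S → . ; d (], [S → . d], [S → . n]
No further items can be added.

CLOSURE = { [A → . S], [S → . ; d (], [S → . d], [S → . n A], [S → . n] }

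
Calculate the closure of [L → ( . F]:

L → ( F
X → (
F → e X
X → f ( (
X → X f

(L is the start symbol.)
Start with: [L → ( . F]
  [L → ( . F] has the dot before F: add [F → . e X]
No further items can be added.

CLOSURE = { [F → . e X], [L → ( . F] }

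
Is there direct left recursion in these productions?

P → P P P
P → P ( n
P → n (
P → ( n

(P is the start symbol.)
P → P P P: LEFT RECURSIVE (starts with P)
P → P ( n: LEFT RECURSIVE (starts with P)
P → n (: starts with n
P → ( n: starts with '('

The grammar has direct left recursion on: P.

Answer: Yes, P is left-recursive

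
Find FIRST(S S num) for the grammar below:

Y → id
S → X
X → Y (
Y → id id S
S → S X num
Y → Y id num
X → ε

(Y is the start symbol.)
FIRST sets of the non-terminals involved (from the grammar, by fixed-point iteration):
  FIRST(S) = { 'id', 'num', ε }

To compute FIRST(S S num), process the symbols left to right:
Symbol S is a non-terminal. Add FIRST(S) \ {ε} = { 'id', 'num' }
S is nullable (ε ∈ FIRST(S)), continue to the next symbol.
Symbol S is a non-terminal. Add FIRST(S) \ {ε} = { 'id', 'num' }
S is nullable (ε ∈ FIRST(S)), continue to the next symbol.
Symbol num is a terminal. Add 'num' and stop.
FIRST(S S num) = { 'id', 'num' }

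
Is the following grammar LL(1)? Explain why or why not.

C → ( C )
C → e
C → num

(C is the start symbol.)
For C:
  PREDICT(C → '(' C ')') = { '(' }
  PREDICT(C → e) = { 'e' }
  PREDICT(C → num) = { 'num' }

All predict sets are disjoint. The grammar IS LL(1).

Answer: Yes, the grammar is LL(1).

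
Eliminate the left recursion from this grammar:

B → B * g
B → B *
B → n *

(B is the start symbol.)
B → n * B'
B' → * g B'
B' → * B'
B' → ε

B is directly left-recursive. The standard transformation for
  A → A α₁ | ... | A α_m | β₁ | ... | β_n
is
  A  → β₁ A' | ... | β_n A'
  A' → α₁ A' | ... | α_m A' | ε

B → n * becomes B → n * B'
B → B * g becomes B' → * g B'
B → B * becomes B' → * B'
Add B' → ε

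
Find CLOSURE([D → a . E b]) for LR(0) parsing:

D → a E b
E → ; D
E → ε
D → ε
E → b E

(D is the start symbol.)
{ [D → a . E b], [E → . ; D], [E → . b E], [E → .] }

To compute CLOSURE, for each item [A → α.Bβ] where B is a non-terminal, add [B → .γ] for all productions B → γ; repeat for the newly added items until nothing changes.

Start with: [D → a . E b]
  [D → a . E b] has the dot before E: add [E → . ; D], [E → .], [E → . b E]
No further items can be added.

CLOSURE = { [D → a . E b], [E → . ; D], [E → . b E], [E → .] }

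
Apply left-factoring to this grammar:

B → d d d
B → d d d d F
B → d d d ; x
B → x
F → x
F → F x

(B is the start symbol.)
B → d d d B'
B' → ε
B' → d F
B' → ; x
B → x
F → x
F → F x

Left-factoring transforms A → αβ₁ | αβ₂ into A → αA' and A' → β₁ | β₂
(α is the longest common prefix among the alternatives). Repeat until
no nonterminal has two alternatives with a common prefix.

Round 1: B has alternatives sharing prefix 'd d d'. Introduce B': B → d d d B'
  Add: B' → ε
  Add: B' → d F
  Add: B' → ; x

No remaining common prefixes — done.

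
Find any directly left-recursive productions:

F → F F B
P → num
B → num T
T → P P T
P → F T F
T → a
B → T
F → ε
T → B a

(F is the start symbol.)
Yes, F is left-recursive

Direct left recursion occurs when N → N α for some non-terminal N (the right-hand side begins with the left-hand side itself).

F → F F B: LEFT RECURSIVE (starts with F)
P → num: starts with num
B → num T: starts with num
T → P P T: starts with P
P → F T F: starts with F
T → a: starts with a
B → T: starts with T
F → ε: starts with ε
T → B a: starts with B

The grammar has direct left recursion on: F.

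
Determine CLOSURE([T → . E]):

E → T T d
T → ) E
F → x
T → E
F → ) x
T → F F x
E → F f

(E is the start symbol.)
{ [E → . F f], [E → . T T d], [F → . ) x], [F → . x], [T → . ) E], [T → . E], [T → . F F x] }

Start with: [T → . E]
  [T → . E] has the dot before E: add [E → . T T d], [E → . F f]
  [E → . T T d] has the dot before T: add [T → . ) E], [T → . F F x]
  [E → . F f] has the dot before F: add [F → . x], [F → . ) x]
No further items can be added.

CLOSURE = { [E → . F f], [E → . T T d], [F → . ) x], [F → . x], [T → . ) E], [T → . E], [T → . F F x] }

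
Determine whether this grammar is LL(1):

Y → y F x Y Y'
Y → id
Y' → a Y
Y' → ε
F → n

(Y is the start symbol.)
A grammar is LL(1) if for each non-terminal N with multiple productions, the predict sets of those productions are pairwise disjoint, where PREDICT(N → α) = (FIRST(α) \ {ε}) ∪ (FOLLOW(N) if α ⇒* ε).

Relevant sets:
  FOLLOW(Y') = { $, 'a' }

For Y:
  PREDICT(Y → y F x Y Y') = { 'y' }
  PREDICT(Y → id) = { 'id' }
For Y':
  PREDICT(Y' → a Y) = { 'a' }
  PREDICT(Y' → ε) = { $, 'a' }
F has a single production, so nothing to check there.

Conflict found: Predict set conflict for Y': { 'a' }
The grammar is NOT LL(1).

Answer: No. Predict set conflict for Y': { 'a' }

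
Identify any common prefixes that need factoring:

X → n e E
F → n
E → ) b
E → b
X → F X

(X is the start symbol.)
No, left-factoring is not needed

Left-factoring is needed when two productions for the same non-terminal
share a common prefix on the right-hand side.

Productions for X:
  X → n e E
  X → F X
Productions for E:
  E → ) b
  E → b

No common prefixes found.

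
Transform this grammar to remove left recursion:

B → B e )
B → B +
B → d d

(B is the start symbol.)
B is directly left-recursive. The standard transformation for
  A → A α₁ | ... | A α_m | β₁ | ... | β_n
is
  A  → β₁ A' | ... | β_n A'
  A' → α₁ A' | ... | α_m A' | ε

B → d d becomes B → d d B'
B → B e ) becomes B' → e ) B'
B → B + becomes B' → + B'
Add B' → ε

Resulting grammar:
B → d d B'
B' → e ) B'
B' → + B'
B' → ε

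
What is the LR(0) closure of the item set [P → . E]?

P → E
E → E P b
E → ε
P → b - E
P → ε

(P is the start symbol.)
{ [E → . E P b], [E → .], [P → . E] }

To compute CLOSURE, for each item [A → α.Bβ] where B is a non-terminal, add [B → .γ] for all productions B → γ; repeat for the newly added items until nothing changes.

Start with: [P → . E]
  [P → . E] has the dot before E: add [E → . E P b], [E → .]
No further items can be added.

CLOSURE = { [E → . E P b], [E → .], [P → . E] }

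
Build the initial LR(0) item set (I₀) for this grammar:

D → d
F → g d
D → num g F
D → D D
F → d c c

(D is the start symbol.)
First, augment the grammar with D' → D
I₀ = CLOSURE({ [D' → . D] }):
  [D' → . D] has the dot before D: add [D → . d], [D → . num g F], [D → . D D]
No further items can be added.

I₀ = { [D → . D D], [D → . d], [D → . num g F], [D' → . D] }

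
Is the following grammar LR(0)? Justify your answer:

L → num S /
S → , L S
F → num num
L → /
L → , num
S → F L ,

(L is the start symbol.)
Yes, the grammar is LR(0)

Augment with L' → L and build the canonical LR(0) collection (I0 = CLOSURE({[L' → . L]}), then GOTO on every symbol after a dot until no new states appear). It has 16 states:
  I0: { [L → . , num], [L → . /], [L → . num S /], [L' → . L] }  — shift
  I1: { [L → , . num] }  — shift
  I2: { [L → / .] }  — reduce
  I3: { [L' → L .] }  — accept
  I4: { [F → . num num], [L → num . S /], [S → . , L S], [S → . F L ,] }  — shift
  I5: { [L → . , num], [L → . /], [L → . num S /], [S → , . L S] }  — shift
  I6: { [L → . , num], [L → . /], [L → . num S /], [S → F . L ,] }  — shift
  I7: { [L → num S . /] }  — shift
  I8: { [F → num . num] }  — shift
  I9: { [F → num num .] }  — reduce
  I10: { [L → num S / .] }  — reduce
  I11: { [S → F L . ,] }  — shift
  I12: { [S → F L , .] }  — reduce
  I13: { [F → . num num], [S → , L . S], [S → . , L S], [S → . F L ,] }  — shift
  I14: { [S → , L S .] }  — reduce
  I15: { [L → , num .] }  — reduce

Every state is either a pure shift/goto state or contains exactly one complete item and nothing to shift — no conflicts. The grammar is LR(0).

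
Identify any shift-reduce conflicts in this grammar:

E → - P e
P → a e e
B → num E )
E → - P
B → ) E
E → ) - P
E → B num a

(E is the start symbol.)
Yes — I10: [E → - P .] vs [E → - P . e]; I17: [E → ) - P .] vs [E → - P . e]

A shift-reduce conflict occurs when an LR(0) state has both:
  - a complete (reduce) item [A → α .] (dot at the end), and
  - a shift item [B → β . c γ] (dot before a terminal).

Augment with E' → E and build the canonical LR(0) collection (I0 = CLOSURE({[E' → . E]}), then GOTO on every symbol after a dot until no new states appear). It has 18 states:
  I0: { [B → . ) E], [B → . num E )], [E → . ) - P], [E → . - P e], [E → . - P], [E → . B num a], [E' → . E] }  — shift
  I1: { [B → ) . E], [B → . ) E], [B → . num E )], [E → ) . - P], [E → . ) - P], [E → . - P e], [E → . - P], [E → . B num a] }  — shift
  I2: { [E → - . P e], [E → - . P], [P → . a e e] }  — shift
  I3: { [E → B . num a] }  — shift
  I4: { [E' → E .] }  — accept
  I5: { [B → . ) E], [B → . num E )], [B → num . E )], [E → . ) - P], [E → . - P e], [E → . - P], [E → . B num a] }  — shift
  I6: { [B → num E . )] }  — shift
  I7: { [B → num E ) .] }  — reduce
  I8: { [E → B num . a] }  — shift
  I9: { [E → B num a .] }  — reduce
  I10: { [E → - P . e], [E → - P .] }  — shift, reduce
  I11: { [P → a . e e] }  — shift
  I12: { [P → a e . e] }  — shift
  I13: { [P → a e e .] }  — reduce
  I14: { [E → - P e .] }  — reduce
  I15: { [E → ) - . P], [E → - . P e], [E → - . P], [P → . a e e] }  — shift
  I16: { [B → ) E .] }  — reduce
  I17: { [E → ) - P .], [E → - P . e], [E → - P .] }  — shift, 2 reduces

I10 contains reduce item [E → - P .] and shift item [E → - P . e] — shift-reduce conflict.
I17 contains reduce items [E → ) - P .], [E → - P .] and shift item [E → - P . e] — shift-reduce conflict.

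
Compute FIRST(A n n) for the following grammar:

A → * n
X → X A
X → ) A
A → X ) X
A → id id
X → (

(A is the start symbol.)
FIRST sets of the non-terminals involved (from the grammar, by fixed-point iteration):
  FIRST(A) = { '(', ')', '*', 'id' }

To compute FIRST(A n n), process the symbols left to right:
Symbol A is a non-terminal. Add FIRST(A) \ {ε} = { '(', ')', '*', 'id' }
A is not nullable (ε ∉ FIRST(A)), so stop here.
FIRST(A n n) = { '(', ')', '*', 'id' }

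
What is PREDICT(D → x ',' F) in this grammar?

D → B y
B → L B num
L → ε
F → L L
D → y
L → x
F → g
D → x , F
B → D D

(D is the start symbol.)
PREDICT(D → x ',' F) = (FIRST(RHS) \ {ε}) ∪ (FOLLOW(D) if ε ∈ FIRST(RHS), i.e. RHS ⇒* ε)
FIRST(x ',' F) = { 'x' }
ε ∉ FIRST(x ',' F), so FOLLOW(D) is not added.
PREDICT(D → x ',' F) = { 'x' }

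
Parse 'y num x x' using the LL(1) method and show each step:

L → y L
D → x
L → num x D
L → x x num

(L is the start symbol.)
Stack is shown with the top on the left.

Stack      Input        Action
------------------------------
L $        y num x x $  output L → y L
y L $      y num x x $  match 'y'
L $        num x x $    output L → num x D
num x D $  num x x $    match 'num'
x D $      x x $        match 'x'
D $        x $          output D → x
x $        x $          match 'x'
$          $            accept

The string is accepted.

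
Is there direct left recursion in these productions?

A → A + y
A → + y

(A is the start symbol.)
Direct left recursion occurs when N → N α for some non-terminal N (the right-hand side begins with the left-hand side itself).

A → A + y: LEFT RECURSIVE (starts with A)
A → + y: starts with '+'

The grammar has direct left recursion on: A.

Answer: Yes, A is left-recursive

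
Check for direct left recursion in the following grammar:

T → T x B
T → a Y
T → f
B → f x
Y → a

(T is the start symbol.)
Yes, T is left-recursive

T → T x B: LEFT RECURSIVE (starts with T)
T → a Y: starts with a
T → f: starts with f
B → f x: starts with f
Y → a: starts with a

The grammar has direct left recursion on: T.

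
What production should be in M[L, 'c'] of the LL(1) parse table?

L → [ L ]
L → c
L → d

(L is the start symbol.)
L → c

To find M[L, 'c'], we find productions for L where 'c' is in the predict set (PREDICT(N → α) = (FIRST(α) \ {ε}) ∪ (FOLLOW(N) if α ⇒* ε)).

L → [ L ]: PREDICT = { '[' }
L → c: PREDICT = { 'c' }
  'c' is in predict set, so this production goes in M[L, 'c']
L → d: PREDICT = { 'd' }

M[L, 'c'] = L → c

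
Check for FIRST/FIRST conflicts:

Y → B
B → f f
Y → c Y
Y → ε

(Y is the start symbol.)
No FIRST/FIRST conflicts.

A FIRST/FIRST conflict occurs when two productions N → α and N → β for the same non-terminal have FIRST(α) ∩ FIRST(β) ≠ ∅ (with ε ∈ FIRST of a nullable right-hand side, so two nullable alternatives also conflict).

FIRST sets of the non-terminals at (or reachable through a nullable prefix from) the front of some alternative:
  FIRST(B) = { 'f' }

Productions for Y:
  Y → B: FIRST = { 'f' }
  Y → c Y: FIRST = { 'c' }
  Y → ε: FIRST = { ε }
B has only one production, so no FIRST/FIRST conflict is possible there.

All alternatives of each non-terminal have pairwise disjoint FIRST sets.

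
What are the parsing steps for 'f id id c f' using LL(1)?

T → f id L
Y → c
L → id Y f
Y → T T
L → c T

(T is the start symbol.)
LL(1) parsing maintains a stack (initially the start symbol over $) and the input. At each step: if the stack top is a terminal, match it against the current input token; if it is a non-terminal N, replace it with the RHS of M[N, lookahead] (the unique production whose predict set contains the lookahead).

Stack is shown with the top on the left.

Stack     Input          Action
-------------------------------
T $       f id id c f $  output T → f id L
f id L $  f id id c f $  match 'f'
id L $    id id c f $    match 'id'
L $       id c f $       output L → id Y f
id Y f $  id c f $       match 'id'
Y f $     c f $          output Y → c
c f $     c f $          match 'c'
f $       f $            match 'f'
$         $              accept

The string is accepted.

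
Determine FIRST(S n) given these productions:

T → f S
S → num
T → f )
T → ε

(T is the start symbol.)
{ 'num' }

FIRST sets of the non-terminals involved (from the grammar, by fixed-point iteration):
  FIRST(S) = { 'num' }

To compute FIRST(S n), process the symbols left to right:
Symbol S is a non-terminal. Add FIRST(S) \ {ε} = { 'num' }
S is not nullable (ε ∉ FIRST(S)), so stop here.
FIRST(S n) = { 'num' }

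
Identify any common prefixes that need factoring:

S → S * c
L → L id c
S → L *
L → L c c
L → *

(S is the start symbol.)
Yes, L has productions with common prefix 'L'

Left-factoring is needed when two productions for the same non-terminal
share a common prefix on the right-hand side.

Productions for S:
  S → S * c
  S → L *
Productions for L:
  L → L id c
  L → L c c
  L → *

Found common prefix 'L' in productions for L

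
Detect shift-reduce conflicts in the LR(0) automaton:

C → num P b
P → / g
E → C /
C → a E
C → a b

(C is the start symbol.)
No shift-reduce conflicts

Augment with C' → C and build the canonical LR(0) collection (I0 = CLOSURE({[C' → . C]}), then GOTO on every symbol after a dot until no new states appear). It has 12 states:
  I0: { [C → . a E], [C → . a b], [C → . num P b], [C' → . C] }  — shift
  I1: { [C' → C .] }  — accept
  I2: { [C → . a E], [C → . a b], [C → . num P b], [C → a . E], [C → a . b], [E → . C /] }  — shift
  I3: { [C → num . P b], [P → . / g] }  — shift
  I4: { [P → / . g] }  — shift
  I5: { [C → num P . b] }  — shift
  I6: { [C → num P b .] }  — reduce
  I7: { [P → / g .] }  — reduce
  I8: { [E → C . /] }  — shift
  I9: { [C → a E .] }  — reduce
  I10: { [C → a b .] }  — reduce
  I11: { [E → C / .] }  — reduce

No state contains both a complete item and a shift item.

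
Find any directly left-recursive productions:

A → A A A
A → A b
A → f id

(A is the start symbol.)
Yes, A is left-recursive

Direct left recursion occurs when N → N α for some non-terminal N (the right-hand side begins with the left-hand side itself).

A → A A A: LEFT RECURSIVE (starts with A)
A → A b: LEFT RECURSIVE (starts with A)
A → f id: starts with f

The grammar has direct left recursion on: A.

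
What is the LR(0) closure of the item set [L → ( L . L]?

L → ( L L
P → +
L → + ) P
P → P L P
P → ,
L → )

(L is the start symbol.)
{ [L → ( L . L], [L → . ( L L], [L → . )], [L → . + ) P] }

To compute CLOSURE, for each item [A → α.Bβ] where B is a non-terminal, add [B → .γ] for all productions B → γ; repeat for the newly added items until nothing changes.

Start with: [L → ( L . L]
  [L → ( L . L] has the dot before L: add [L → . ( L L], [L → . + ) P], [L → . )]
No further items can be added.

CLOSURE = { [L → ( L . L], [L → . ( L L], [L → . )], [L → . + ) P] }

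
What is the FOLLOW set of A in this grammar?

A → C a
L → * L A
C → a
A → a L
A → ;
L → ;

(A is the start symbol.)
To compute FOLLOW(A), find every occurrence of A on a right-hand side N → α A β: add FIRST(β) \ {ε}, and if β is empty or nullable also add FOLLOW(N). Iterate to a fixed point.

A is the start symbol, so $ ∈ FOLLOW(A).
In L → * L A: A is at the end, add FOLLOW(L)

The FOLLOW sets referred to above (computed the same way, to a fixed point):
  FOLLOW(L) = { $, ';', 'a' }

Taking the union: FOLLOW(A) = { $, ';', 'a' }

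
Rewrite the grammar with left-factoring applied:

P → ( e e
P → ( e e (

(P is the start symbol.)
P → ( e e P'
P' → ε
P' → (

Left-factoring transforms A → αβ₁ | αβ₂ into A → αA' and A' → β₁ | β₂
(α is the longest common prefix among the alternatives). Repeat until
no nonterminal has two alternatives with a common prefix.

Round 1: P has alternatives sharing prefix '( e e'. Introduce P': P → ( e e P'
  Add: P' → ε
  Add: P' → (

No remaining common prefixes — done.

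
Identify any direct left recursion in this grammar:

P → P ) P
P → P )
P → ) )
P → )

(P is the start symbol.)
Direct left recursion occurs when N → N α for some non-terminal N (the right-hand side begins with the left-hand side itself).

P → P ) P: LEFT RECURSIVE (starts with P)
P → P ): LEFT RECURSIVE (starts with P)
P → ) ): starts with ')'
P → ): starts with ')'

The grammar has direct left recursion on: P.

Answer: Yes, P is left-recursive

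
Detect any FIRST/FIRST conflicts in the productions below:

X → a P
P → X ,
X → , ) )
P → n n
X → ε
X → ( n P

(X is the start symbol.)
No FIRST/FIRST conflicts.

A FIRST/FIRST conflict occurs when two productions N → α and N → β for the same non-terminal have FIRST(α) ∩ FIRST(β) ≠ ∅ (with ε ∈ FIRST of a nullable right-hand side, so two nullable alternatives also conflict).

FIRST sets of the non-terminals at (or reachable through a nullable prefix from) the front of some alternative:
  FIRST(X) = { '(', ',', 'a', ε }

Productions for X:
  X → a P: FIRST = { 'a' }
  X → , ) ): FIRST = { ',' }
  X → ε: FIRST = { ε }
  X → ( n P: FIRST = { '(' }
Productions for P:
  P → X ,: FIRST = { '(', ',', 'a' }
  P → n n: FIRST = { 'n' }

All alternatives of each non-terminal have pairwise disjoint FIRST sets.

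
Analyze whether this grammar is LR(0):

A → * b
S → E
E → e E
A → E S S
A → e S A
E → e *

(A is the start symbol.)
No. Reduce-reduce conflict: [E → e E .] and [S → E .]

Augment with A' → A and build the canonical LR(0) collection (I0 = CLOSURE({[A' → . A]}), then GOTO on every symbol after a dot until no new states appear). It has 15 states:
  I0: { [A → . * b], [A → . E S S], [A → . e S A], [A' → . A], [E → . e *], [E → . e E] }  — shift
  I1: { [A → * . b] }  — shift
  I2: { [A' → A .] }  — accept
  I3: { [A → E . S S], [E → . e *], [E → . e E], [S → . E] }  — shift
  I4: { [A → e . S A], [E → . e *], [E → . e E], [E → e . *], [E → e . E], [S → . E] }  — shift
  I5: { [E → e * .] }  — reduce
  I6: { [E → e E .], [S → E .] }  — 2 reduces
  I7: { [A → . * b], [A → . E S S], [A → . e S A], [A → e S . A], [E → . e *], [E → . e E] }  — shift
  I8: { [E → . e *], [E → . e E], [E → e . *], [E → e . E] }  — shift
  I9: { [E → e E .] }  — reduce
  I10: { [A → e S A .] }  — reduce
  I11: { [S → E .] }  — reduce
  I12: { [A → E S . S], [E → . e *], [E → . e E], [S → . E] }  — shift
  I13: { [A → E S S .] }  — reduce
  I14: { [A → * b .] }  — reduce

Conflict in state I6:
  Reduce-reduce conflict: [E → e E .] and [S → E .]
So the grammar is NOT LR(0).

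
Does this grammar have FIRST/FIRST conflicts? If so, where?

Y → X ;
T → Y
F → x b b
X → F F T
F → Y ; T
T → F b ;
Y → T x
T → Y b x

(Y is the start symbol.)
FIRST sets of the non-terminals at (or reachable through a nullable prefix from) the front of some alternative:
  FIRST(X) = { 'x' }
  FIRST(T) = { 'x' }
  FIRST(Y) = { 'x' }
  FIRST(F) = { 'x' }

Productions for Y:
  Y → X ;: FIRST = { 'x' }
  Y → T x: FIRST = { 'x' }
Productions for T:
  T → Y: FIRST = { 'x' }
  T → F b ;: FIRST = { 'x' }
  T → Y b x: FIRST = { 'x' }
Productions for F:
  F → x b b: FIRST = { 'x' }
  F → Y ; T: FIRST = { 'x' }
X has only one production, so no FIRST/FIRST conflict is possible there.

Conflict for Y: Y → X ; and Y → T x
  Overlap: { 'x' }
Conflict for T: T → Y and T → F b ;
  Overlap: { 'x' }
Conflict for T: T → Y and T → Y b x
  Overlap: { 'x' }
Conflict for T: T → F b ; and T → Y b x
  Overlap: { 'x' }
Conflict for F: F → x b b and F → Y ; T
  Overlap: { 'x' }

Answer: Yes. Y → X ';' / Y → T x on { 'x' }; T → Y / T → F b ';' on { 'x' }; T → Y / T → Y b x on { 'x' }; T → F b ';' / T → Y b x on { 'x' }; F → x b b / F → Y ';' T on { 'x' }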